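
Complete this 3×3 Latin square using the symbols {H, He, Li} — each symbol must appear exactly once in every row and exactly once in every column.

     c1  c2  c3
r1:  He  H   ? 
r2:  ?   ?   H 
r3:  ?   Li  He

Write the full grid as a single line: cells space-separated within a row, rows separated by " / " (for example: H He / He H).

row 1 has {H,He}; column 3 has {H,He} — only Li is left for (r1,c3).
row 2 has {H}; column 1 has {He} — only Li is left for (r2,c1).
row 2 has {H,Li}; column 2 has {H,Li} — only He is left for (r2,c2).
row 3 has {He,Li}; column 1 has {He,Li} — only H is left for (r3,c1).

He H Li / Li He H / H Li He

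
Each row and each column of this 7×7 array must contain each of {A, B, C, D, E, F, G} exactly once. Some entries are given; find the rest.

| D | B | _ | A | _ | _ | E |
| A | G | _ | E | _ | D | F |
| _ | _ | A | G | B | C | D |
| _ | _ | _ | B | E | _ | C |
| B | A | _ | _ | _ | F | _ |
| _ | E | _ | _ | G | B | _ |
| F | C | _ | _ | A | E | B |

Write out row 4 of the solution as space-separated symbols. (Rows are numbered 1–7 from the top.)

G D F B E A C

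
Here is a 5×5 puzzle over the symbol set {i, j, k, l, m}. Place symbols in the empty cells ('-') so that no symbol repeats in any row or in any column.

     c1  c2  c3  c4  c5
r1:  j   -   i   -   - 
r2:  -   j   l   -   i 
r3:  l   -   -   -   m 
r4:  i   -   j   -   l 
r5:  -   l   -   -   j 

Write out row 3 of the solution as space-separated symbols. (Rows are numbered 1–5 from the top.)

l i k j m

Cell (r1,c5): row 1 has {i,j}; column 5 has {i,j,l,m} → k.
Cell (r3,c3): row 3 has {l,m}; column 3 has {i,j,l} → k.
Cell (r5,c3): row 5 has {j,l}; column 3 has {i,j,k,l} → m.
Cell (r1,c2): row 1 has {i,j,k}; column 2 has {j,l} → m.
Cell (r1,c4): row 1 has {i,j,k,m}; column 4 is empty so far → l.
Cell (r3,c2): row 3 has {k,l,m}; column 2 has {j,l,m} → i.
Cell (r3,c4): row 3 has {i,k,l,m}; column 4 has {l} → j.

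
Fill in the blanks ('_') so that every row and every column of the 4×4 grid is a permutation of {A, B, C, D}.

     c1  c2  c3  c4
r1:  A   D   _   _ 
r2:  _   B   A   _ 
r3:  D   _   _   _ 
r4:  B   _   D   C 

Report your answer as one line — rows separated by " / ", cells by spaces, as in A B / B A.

A D C B / C B A D / D C B A / B A D C

(r1,c4) = B
(r2,c1) = C
(r2,c4) = D
(r3,c4) = A
(r4,c2) = A
(r1,c3) = C
(r3,c2) = C
(r3,c3) = B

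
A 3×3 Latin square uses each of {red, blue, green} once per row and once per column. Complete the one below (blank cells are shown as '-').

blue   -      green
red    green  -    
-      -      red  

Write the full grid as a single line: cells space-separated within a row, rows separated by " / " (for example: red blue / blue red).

At row 1, column 2: row 1 has {blue,green}; column 2 has {green}; that leaves red.
At row 2, column 3: row 2 has {red,green}; column 3 has {red,green}; that leaves blue.
At row 3, column 1: row 3 has {red}; column 1 has {red,blue}; that leaves green.
At row 3, column 2: row 3 has {red,green}; column 2 has {red,green}; that leaves blue.

blue red green / red green blue / green blue red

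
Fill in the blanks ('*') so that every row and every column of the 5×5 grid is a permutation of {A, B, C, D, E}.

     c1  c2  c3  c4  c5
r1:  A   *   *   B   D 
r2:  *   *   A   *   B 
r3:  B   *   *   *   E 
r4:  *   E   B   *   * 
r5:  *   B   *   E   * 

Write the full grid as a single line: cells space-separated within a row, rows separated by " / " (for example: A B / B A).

Cell (r1,c2): row 1 has {A,B,D}; column 2 has {B,E} → C.
Cell (r1,c3): row 1 has {A,B,C,D}; column 3 has {A,B} → E.
Cell (r2,c2): row 2 has {A,B}; column 2 has {B,C,E} → D.
Cell (r2,c4): row 2 has {A,B,D}; column 4 has {B,E} → C.
Cell (r3,c2): row 3 has {B,E}; column 2 has {B,C,D,E} → A.
Cell (r3,c4): row 3 has {A,B,E}; column 4 has {B,C,E} → D.
Cell (r4,c4): row 4 has {B,E}; column 4 has {B,C,D,E} → A.
Cell (r4,c5): row 4 has {A,B,E}; column 5 has {B,D,E} → C.
Cell (r5,c5): row 5 has {B,E}; column 5 has {B,C,D,E} → A.
Cell (r2,c1): row 2 has {A,B,C,D}; column 1 has {A,B} → E.
Cell (r3,c3): row 3 has {A,B,D,E}; column 3 has {A,B,E} → C.
Cell (r4,c1): row 4 has {A,B,C,E}; column 1 has {A,B,E} → D.
Cell (r5,c1): row 5 has {A,B,E}; column 1 has {A,B,D,E} → C.
Cell (r5,c3): row 5 has {A,B,C,E}; column 3 has {A,B,C,E} → D.

A C E B D / E D A C B / B A C D E / D E B A C / C B D E A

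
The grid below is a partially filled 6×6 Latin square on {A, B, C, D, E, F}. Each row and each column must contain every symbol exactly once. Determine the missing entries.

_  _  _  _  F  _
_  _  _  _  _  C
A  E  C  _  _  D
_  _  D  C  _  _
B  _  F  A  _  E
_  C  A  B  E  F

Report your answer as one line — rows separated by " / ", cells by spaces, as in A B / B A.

C B E D F A / F A B E D C / A E C F B D / E F D C A B / B D F A C E / D C A B E F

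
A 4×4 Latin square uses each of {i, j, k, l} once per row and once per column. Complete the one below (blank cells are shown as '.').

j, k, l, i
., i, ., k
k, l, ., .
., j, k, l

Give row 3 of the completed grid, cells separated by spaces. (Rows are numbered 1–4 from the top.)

(r2,c1) = l
(r2,c3) = j
(r3,c3) = i
(r3,c4) = j

k l i j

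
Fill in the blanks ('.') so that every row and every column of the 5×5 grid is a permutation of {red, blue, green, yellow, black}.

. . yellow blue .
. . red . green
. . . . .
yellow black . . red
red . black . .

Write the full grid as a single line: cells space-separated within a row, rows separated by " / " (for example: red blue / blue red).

green red yellow blue black / blue yellow red black green / black blue green red yellow / yellow black blue green red / red green black yellow blue

row 1 has {blue,yellow}; column 5 has {red,green} — only black is left for (r1,c5).
row 4 has {red,yellow,black}; column 4 has {blue} — only green is left for (r4,c4).
row 5 has {red,black}; column 4 has {blue,green} — only yellow is left for (r5,c4).
row 5 has {red,yellow,black}; column 5 has {red,green,black} — only blue is left for (r5,c5).
row 1 has {blue,yellow,black}; column 1 has {red,yellow} — only green is left for (r1,c1).
row 1 has {blue,green,yellow,black}; column 2 has {black} — only red is left for (r1,c2).
row 2 has {red,green}; column 4 has {blue,green,yellow} — only black is left for (r2,c4).
row 3 is empty so far; column 4 has {blue,green,yellow,black} — only red is left for (r3,c4).
row 3 has {red}; column 5 has {red,blue,green,black} — only yellow is left for (r3,c5).
row 4 has {red,green,yellow,black}; column 3 has {red,yellow,black} — only blue is left for (r4,c3).
row 5 has {red,blue,yellow,black}; column 2 has {red,black} — only green is left for (r5,c2).
row 2 has {red,green,black}; column 1 has {red,green,yellow} — only blue is left for (r2,c1).
row 2 has {red,blue,green,black}; column 2 has {red,green,black} — only yellow is left for (r2,c2).
row 3 has {red,yellow}; column 1 has {red,blue,green,yellow} — only black is left for (r3,c1).
row 3 has {red,yellow,black}; column 2 has {red,green,yellow,black} — only blue is left for (r3,c2).
row 3 has {red,blue,yellow,black}; column 3 has {red,blue,yellow,black} — only green is left for (r3,c3).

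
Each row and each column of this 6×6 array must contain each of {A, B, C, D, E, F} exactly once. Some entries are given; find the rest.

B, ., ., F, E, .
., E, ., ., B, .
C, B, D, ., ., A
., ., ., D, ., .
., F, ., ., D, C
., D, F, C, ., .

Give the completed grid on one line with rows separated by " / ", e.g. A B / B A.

B C A F E D / D E C A B F / C B D E F A / F A B D C E / A F E B D C / E D F C A B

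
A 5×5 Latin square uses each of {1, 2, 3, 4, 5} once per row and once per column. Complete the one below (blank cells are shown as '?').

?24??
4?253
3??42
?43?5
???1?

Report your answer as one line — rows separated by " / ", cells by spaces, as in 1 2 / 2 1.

Cell (r1,c4): row 1 has {2,4}; column 4 has {1,4,5} → 3.
Cell (r1,c5): row 1 has {2,3,4}; column 5 has {2,3,5} → 1.
Cell (r2,c2): row 2 has {2,3,4,5}; column 2 has {2,4} → 1.
Cell (r3,c2): row 3 has {2,3,4}; column 2 has {1,2,4} → 5.
Cell (r3,c3): row 3 has {2,3,4,5}; column 3 has {2,3,4} → 1.
Cell (r4,c4): row 4 has {3,4,5}; column 4 has {1,3,4,5} → 2.
Cell (r5,c2): row 5 has {1}; column 2 has {1,2,4,5} → 3.
Cell (r5,c3): row 5 has {1,3}; column 3 has {1,2,3,4} → 5.
Cell (r5,c5): row 5 has {1,3,5}; column 5 has {1,2,3,5} → 4.
Cell (r1,c1): row 1 has {1,2,3,4}; column 1 has {3,4} → 5.
Cell (r4,c1): row 4 has {2,3,4,5}; column 1 has {3,4,5} → 1.
Cell (r5,c1): row 5 has {1,3,4,5}; column 1 has {1,3,4,5} → 2.

5 2 4 3 1 / 4 1 2 5 3 / 3 5 1 4 2 / 1 4 3 2 5 / 2 3 5 1 4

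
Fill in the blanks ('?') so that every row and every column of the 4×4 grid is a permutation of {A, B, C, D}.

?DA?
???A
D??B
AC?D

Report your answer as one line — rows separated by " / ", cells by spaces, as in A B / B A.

B D A C / C B D A / D A C B / A C B D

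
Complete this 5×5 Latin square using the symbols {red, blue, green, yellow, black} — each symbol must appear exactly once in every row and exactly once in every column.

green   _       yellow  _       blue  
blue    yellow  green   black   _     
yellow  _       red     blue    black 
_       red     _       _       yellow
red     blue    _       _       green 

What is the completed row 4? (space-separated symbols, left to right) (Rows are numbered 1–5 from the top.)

(r1,c2) = black
(r1,c4) = red
(r2,c5) = red
(r3,c2) = green
(r4,c1) = black
(r4,c3) = blue
(r4,c4) = green

black red blue green yellow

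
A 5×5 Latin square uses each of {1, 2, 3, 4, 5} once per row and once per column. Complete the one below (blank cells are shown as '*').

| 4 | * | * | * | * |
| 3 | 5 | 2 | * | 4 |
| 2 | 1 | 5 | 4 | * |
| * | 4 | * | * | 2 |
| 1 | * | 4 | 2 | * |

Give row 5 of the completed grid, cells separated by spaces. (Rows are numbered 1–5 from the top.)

1 3 4 2 5

(r2,c4) = 1
(r3,c5) = 3
(r4,c1) = 5
(r4,c4) = 3
(r5,c2) = 3
(r5,c5) = 5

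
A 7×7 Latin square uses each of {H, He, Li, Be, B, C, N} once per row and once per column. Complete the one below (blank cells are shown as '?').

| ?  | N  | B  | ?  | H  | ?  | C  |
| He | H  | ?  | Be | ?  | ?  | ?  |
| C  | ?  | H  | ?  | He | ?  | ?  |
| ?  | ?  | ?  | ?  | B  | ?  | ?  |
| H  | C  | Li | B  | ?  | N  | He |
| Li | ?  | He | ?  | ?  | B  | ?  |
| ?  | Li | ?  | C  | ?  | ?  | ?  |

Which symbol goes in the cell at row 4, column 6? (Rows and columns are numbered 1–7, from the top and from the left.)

row 1 has {H,B,C,N}; column 1 has {H,He,Li,C} — only Be is left for (r1,c1).
row 4 has {B}; column 1 has {H,He,Li,Be,C} — only N is left for (r4,c1).
row 5 has {H,He,Li,B,C,N}; column 5 has {H,He,B} — only Be is left for (r5,c5).
row 6 has {He,Li,B}; column 2 has {H,Li,C,N} — only Be is left for (r6,c2).
row 7 has {Li,C}; column 1 has {H,He,Li,Be,C,N} — only B is left for (r7,c1).
row 7 has {Li,B,C}; column 5 has {H,He,Be,B} — only N is left for (r7,c5).
row 3 has {H,He,C}; column 2 has {H,Li,Be,C,N} — only B is left for (r3,c2).
row 4 has {B,N}; column 2 has {H,Li,Be,B,C,N} — only He is left for (r4,c2).
row 6 has {He,Li,Be,B}; column 5 has {H,He,Be,B,N} — only C is left for (r6,c5).
row 7 has {Li,B,C,N}; column 3 has {H,He,Li,B} — only Be is left for (r7,c3).
row 7 has {Li,Be,B,C,N}; column 7 has {He,C} — only H is left for (r7,c7).
row 2 has {H,He,Be}; column 5 has {H,He,Be,B,C,N} — only Li is left for (r2,c5).
row 2 has {H,He,Li,Be}; column 6 has {B,N} — only C is left for (r2,c6).
row 4 has {He,B,N}; column 3 has {H,He,Li,Be,B} — only C is left for (r4,c3).
row 6 has {He,Li,Be,B,C}; column 7 has {H,He,C} — only N is left for (r6,c7).
row 7 has {H,Li,Be,B,C,N}; column 6 has {B,C,N} — only He is left for (r7,c6).
row 1 has {H,Be,B,C,N}; column 6 has {He,B,C,N} — only Li is left for (r1,c6).
row 2 has {H,He,Li,Be,C}; column 3 has {H,He,Li,Be,B,C} — only N is left for (r2,c3).
row 2 has {H,He,Li,Be,C,N}; column 7 has {H,He,C,N} — only B is left for (r2,c7).
row 3 has {H,He,B,C}; column 6 has {He,Li,B,C,N} — only Be is left for (r3,c6).
row 3 has {H,He,Be,B,C}; column 7 has {H,He,B,C,N} — only Li is left for (r3,c7).
row 4 has {He,B,C,N}; column 6 has {He,Li,Be,B,C,N} — only H is left for (r4,c6).

H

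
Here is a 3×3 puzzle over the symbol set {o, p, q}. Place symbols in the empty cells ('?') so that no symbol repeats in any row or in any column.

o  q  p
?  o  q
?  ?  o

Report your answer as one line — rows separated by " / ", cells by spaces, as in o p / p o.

(r2,c1) = p
(r3,c1) = q
(r3,c2) = p

o q p / p o q / q p o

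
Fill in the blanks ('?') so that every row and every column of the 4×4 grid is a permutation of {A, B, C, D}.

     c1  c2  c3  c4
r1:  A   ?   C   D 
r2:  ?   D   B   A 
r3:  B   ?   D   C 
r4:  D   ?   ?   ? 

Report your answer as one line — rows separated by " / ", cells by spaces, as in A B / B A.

A B C D / C D B A / B A D C / D C A B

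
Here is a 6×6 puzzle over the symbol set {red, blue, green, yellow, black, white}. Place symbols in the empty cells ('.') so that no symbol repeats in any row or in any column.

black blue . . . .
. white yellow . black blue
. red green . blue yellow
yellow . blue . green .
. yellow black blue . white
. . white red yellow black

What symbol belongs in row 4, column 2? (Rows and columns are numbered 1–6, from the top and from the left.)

black

Cell (r1,c3): row 1 has {blue,black}; column 3 has {blue,green,yellow,black,white} → red.
Cell (r1,c5): row 1 has {red,blue,black}; column 5 has {blue,green,yellow,black} → white.
Cell (r1,c6): row 1 has {red,blue,black,white}; column 6 has {blue,yellow,black,white} → green.
Cell (r2,c4): row 2 has {blue,yellow,black,white}; column 4 has {red,blue} → green.
Cell (r3,c1): row 3 has {red,blue,green,yellow}; column 1 has {yellow,black} → white.
Cell (r3,c4): row 3 has {red,blue,green,yellow,white}; column 4 has {red,blue,green} → black.
Cell (r4,c2): row 4 has {blue,green,yellow}; column 2 has {red,blue,yellow,white} → black.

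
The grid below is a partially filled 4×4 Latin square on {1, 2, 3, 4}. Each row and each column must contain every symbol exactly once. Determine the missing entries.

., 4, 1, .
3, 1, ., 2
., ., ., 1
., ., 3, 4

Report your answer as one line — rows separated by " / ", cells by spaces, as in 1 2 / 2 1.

(r1,c1): row 1 has {1,4}; column 1 has {3}, so it must be 2.
(r1,c4): row 1 has {1,2,4}; column 4 has {1,2,4}, so it must be 3.
(r2,c3): row 2 has {1,2,3}; column 3 has {1,3}, so it must be 4.
(r3,c1): row 3 has {1}; column 1 has {2,3}, so it must be 4.
(r3,c3): row 3 has {1,4}; column 3 has {1,3,4}, so it must be 2.
(r4,c1): row 4 has {3,4}; column 1 has {2,3,4}, so it must be 1.
(r4,c2): row 4 has {1,3,4}; column 2 has {1,4}, so it must be 2.
(r3,c2): row 3 has {1,2,4}; column 2 has {1,2,4}, so it must be 3.

2 4 1 3 / 3 1 4 2 / 4 3 2 1 / 1 2 3 4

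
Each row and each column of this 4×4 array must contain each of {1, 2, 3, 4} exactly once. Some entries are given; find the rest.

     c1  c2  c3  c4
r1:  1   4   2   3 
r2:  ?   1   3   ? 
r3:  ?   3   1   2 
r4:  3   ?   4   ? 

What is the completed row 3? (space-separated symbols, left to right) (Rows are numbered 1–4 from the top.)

4 3 1 2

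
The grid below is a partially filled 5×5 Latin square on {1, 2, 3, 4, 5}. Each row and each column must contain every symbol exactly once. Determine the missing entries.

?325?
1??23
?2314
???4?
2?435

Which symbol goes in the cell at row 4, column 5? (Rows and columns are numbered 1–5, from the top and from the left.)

At row 1, column 1: row 1 has {2,3,5}; column 1 has {1,2}; that leaves 4.
At row 1, column 5: row 1 has {2,3,4,5}; column 5 has {3,4,5}; that leaves 1.
At row 2, column 3: row 2 has {1,2,3}; column 3 has {2,3,4}; that leaves 5.
At row 3, column 1: row 3 has {1,2,3,4}; column 1 has {1,2,4}; that leaves 5.
At row 4, column 1: row 4 has {4}; column 1 has {1,2,4,5}; that leaves 3.
At row 4, column 3: row 4 has {3,4}; column 3 has {2,3,4,5}; that leaves 1.
At row 4, column 5: row 4 has {1,3,4}; column 5 has {1,3,4,5}; that leaves 2.

2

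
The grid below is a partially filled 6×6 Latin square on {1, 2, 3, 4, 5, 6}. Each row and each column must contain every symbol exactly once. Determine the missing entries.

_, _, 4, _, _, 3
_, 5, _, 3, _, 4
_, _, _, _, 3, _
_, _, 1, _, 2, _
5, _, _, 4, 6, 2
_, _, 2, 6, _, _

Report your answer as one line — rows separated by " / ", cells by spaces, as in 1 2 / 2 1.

6 2 4 1 5 3 / 2 5 6 3 1 4 / 4 6 5 2 3 1 / 3 4 1 5 2 6 / 5 1 3 4 6 2 / 1 3 2 6 4 5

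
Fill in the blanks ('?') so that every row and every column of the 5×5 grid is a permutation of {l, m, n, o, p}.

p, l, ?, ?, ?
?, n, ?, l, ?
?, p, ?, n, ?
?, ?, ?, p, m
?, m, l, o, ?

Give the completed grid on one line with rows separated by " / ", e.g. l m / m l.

row 1 has {l,p}; column 4 has {l,n,o,p} — only m is left for (r1,c4).
row 4 has {m,p}; column 2 has {l,m,n,p} — only o is left for (r4,c2).
row 4 has {m,o,p}; column 3 has {l} — only n is left for (r4,c3).
row 5 has {l,m,o}; column 1 has {p} — only n is left for (r5,c1).
row 5 has {l,m,n,o}; column 5 has {m} — only p is left for (r5,c5).
row 1 has {l,m,p}; column 3 has {l,n} — only o is left for (r1,c3).
row 1 has {l,m,o,p}; column 5 has {m,p} — only n is left for (r1,c5).
row 2 has {l,n}; column 5 has {m,n,p} — only o is left for (r2,c5).
row 3 has {n,p}; column 3 has {l,n,o} — only m is left for (r3,c3).
row 3 has {m,n,p}; column 5 has {m,n,o,p} — only l is left for (r3,c5).
row 4 has {m,n,o,p}; column 1 has {n,p} — only l is left for (r4,c1).
row 2 has {l,n,o}; column 1 has {l,n,p} — only m is left for (r2,c1).
row 2 has {l,m,n,o}; column 3 has {l,m,n,o} — only p is left for (r2,c3).
row 3 has {l,m,n,p}; column 1 has {l,m,n,p} — only o is left for (r3,c1).

p l o m n / m n p l o / o p m n l / l o n p m / n m l o p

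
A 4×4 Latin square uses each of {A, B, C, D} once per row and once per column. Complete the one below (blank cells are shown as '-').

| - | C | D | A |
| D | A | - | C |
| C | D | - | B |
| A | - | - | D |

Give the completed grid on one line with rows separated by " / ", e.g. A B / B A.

B C D A / D A B C / C D A B / A B C D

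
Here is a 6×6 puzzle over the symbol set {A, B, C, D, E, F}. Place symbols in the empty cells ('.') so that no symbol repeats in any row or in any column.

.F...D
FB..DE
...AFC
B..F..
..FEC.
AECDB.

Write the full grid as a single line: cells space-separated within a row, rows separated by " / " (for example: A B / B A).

C F E B A D / F B A C D E / E D B A F C / B C D F E A / D A F E C B / A E C D B F

(r2,c3) = A
(r2,c4) = C
(r3,c2) = D
(r4,c6) = A
(r5,c1) = D
(r5,c2) = A
(r5,c6) = B
(r6,c6) = F
(r1,c4) = B
(r3,c1) = E
(r3,c3) = B
(r4,c2) = C
(r4,c5) = E
(r1,c1) = C
(r1,c3) = E
(r1,c5) = A
(r4,c3) = D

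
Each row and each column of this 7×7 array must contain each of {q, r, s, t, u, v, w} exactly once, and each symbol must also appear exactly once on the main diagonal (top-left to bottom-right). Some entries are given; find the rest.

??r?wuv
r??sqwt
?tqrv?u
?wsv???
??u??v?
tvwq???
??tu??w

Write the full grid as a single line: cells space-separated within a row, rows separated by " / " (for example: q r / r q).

Cell (r1,c1): row 1 has {r,u,v,w}; column 1 has {r,t}; the diagonal has {q,v,w} → s.
Cell (r1,c2): row 1 has {r,s,u,v,w}; column 2 has {t,v,w} → q.
Cell (r1,c4): row 1 has {q,r,s,u,v,w}; column 4 has {q,r,s,u,v} → t.
Cell (r2,c2): row 2 has {q,r,s,t,w}; column 2 has {q,t,v,w}; the diagonal has {q,s,v,w} → u.
Cell (r2,c3): row 2 has {q,r,s,t,u,w}; column 3 has {q,r,s,t,u,w} → v.
Cell (r3,c1): row 3 has {q,r,t,u,v}; column 1 has {r,s,t} → w.
Cell (r3,c6): row 3 has {q,r,t,u,v,w}; column 6 has {u,v,w} → s.
Cell (r5,c1): row 5 has {u,v}; column 1 has {r,s,t,w} → q.
Cell (r5,c4): row 5 has {q,u,v}; column 4 has {q,r,s,t,u,v} → w.
Cell (r6,c6): row 6 has {q,t,v,w}; column 6 has {s,u,v,w}; the diagonal has {q,s,u,v,w} → r.
Cell (r6,c7): row 6 has {q,r,t,v,w}; column 7 has {t,u,v,w} → s.
Cell (r7,c1): row 7 has {t,u,w}; column 1 has {q,r,s,t,w} → v.
Cell (r7,c6): row 7 has {t,u,v,w}; column 6 has {r,s,u,v,w} → q.
Cell (r4,c1): row 4 has {s,v,w}; column 1 has {q,r,s,t,v,w} → u.
Cell (r4,c6): row 4 has {s,u,v,w}; column 6 has {q,r,s,u,v,w} → t.
Cell (r5,c5): row 5 has {q,u,v,w}; column 5 has {q,v,w}; the diagonal has {q,r,s,u,v,w} → t.
Cell (r5,c7): row 5 has {q,t,u,v,w}; column 7 has {s,t,u,v,w} → r.
Cell (r6,c5): row 6 has {q,r,s,t,v,w}; column 5 has {q,t,v,w} → u.
Cell (r4,c5): row 4 has {s,t,u,v,w}; column 5 has {q,t,u,v,w} → r.
Cell (r4,c7): row 4 has {r,s,t,u,v,w}; column 7 has {r,s,t,u,v,w} → q.
Cell (r5,c2): row 5 has {q,r,t,u,v,w}; column 2 has {q,t,u,v,w} → s.
Cell (r7,c2): row 7 has {q,t,u,v,w}; column 2 has {q,s,t,u,v,w} → r.
Cell (r7,c5): row 7 has {q,r,t,u,v,w}; column 5 has {q,r,t,u,v,w} → s.

s q r t w u v / r u v s q w t / w t q r v s u / u w s v r t q / q s u w t v r / t v w q u r s / v r t u s q w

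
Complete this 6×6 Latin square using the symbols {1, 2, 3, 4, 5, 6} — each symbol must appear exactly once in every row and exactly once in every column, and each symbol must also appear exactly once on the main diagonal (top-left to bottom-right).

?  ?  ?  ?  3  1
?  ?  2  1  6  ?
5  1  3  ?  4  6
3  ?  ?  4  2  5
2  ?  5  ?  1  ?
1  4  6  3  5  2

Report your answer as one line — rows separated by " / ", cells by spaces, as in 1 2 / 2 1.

6 2 4 5 3 1 / 4 5 2 1 6 3 / 5 1 3 2 4 6 / 3 6 1 4 2 5 / 2 3 5 6 1 4 / 1 4 6 3 5 2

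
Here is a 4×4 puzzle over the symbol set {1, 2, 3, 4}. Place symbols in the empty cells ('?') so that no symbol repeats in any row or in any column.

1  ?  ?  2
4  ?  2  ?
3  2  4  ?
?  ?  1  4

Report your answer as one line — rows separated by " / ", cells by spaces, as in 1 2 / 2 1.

1 4 3 2 / 4 1 2 3 / 3 2 4 1 / 2 3 1 4

(r1,c3) = 3
(r3,c4) = 1
(r4,c1) = 2
(r4,c2) = 3
(r1,c2) = 4
(r2,c2) = 1
(r2,c4) = 3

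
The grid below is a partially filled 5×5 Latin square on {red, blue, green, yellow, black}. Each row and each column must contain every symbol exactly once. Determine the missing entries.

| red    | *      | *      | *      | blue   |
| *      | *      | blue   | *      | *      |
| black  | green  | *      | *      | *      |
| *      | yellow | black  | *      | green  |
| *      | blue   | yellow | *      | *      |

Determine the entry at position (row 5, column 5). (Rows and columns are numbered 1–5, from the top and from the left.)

(r1,c2) = black
(r1,c3) = green
(r1,c4) = yellow
(r2,c2) = red
(r3,c3) = red
(r3,c4) = blue
(r3,c5) = yellow
(r4,c1) = blue
(r4,c4) = red
(r5,c1) = green
(r5,c4) = black
(r5,c5) = red

red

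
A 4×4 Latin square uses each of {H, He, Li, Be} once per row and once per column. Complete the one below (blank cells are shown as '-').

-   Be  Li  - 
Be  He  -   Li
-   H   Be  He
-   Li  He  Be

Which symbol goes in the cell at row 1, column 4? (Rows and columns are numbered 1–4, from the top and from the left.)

Cell (r1,c4): row 1 has {Li,Be}; column 4 has {He,Li,Be} → H.

H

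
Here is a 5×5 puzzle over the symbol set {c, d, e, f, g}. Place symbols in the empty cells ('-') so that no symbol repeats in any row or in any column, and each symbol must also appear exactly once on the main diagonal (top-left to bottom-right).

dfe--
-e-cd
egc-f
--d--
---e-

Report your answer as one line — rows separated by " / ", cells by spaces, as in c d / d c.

(r1,c4) = g
(r1,c5) = c
(r3,c4) = d
(r4,c2) = c
(r4,c4) = f
(r5,c2) = d
(r5,c5) = g
(r4,c1) = g
(r4,c5) = e
(r5,c3) = f
(r2,c1) = f
(r2,c3) = g
(r5,c1) = c

d f e g c / f e g c d / e g c d f / g c d f e / c d f e g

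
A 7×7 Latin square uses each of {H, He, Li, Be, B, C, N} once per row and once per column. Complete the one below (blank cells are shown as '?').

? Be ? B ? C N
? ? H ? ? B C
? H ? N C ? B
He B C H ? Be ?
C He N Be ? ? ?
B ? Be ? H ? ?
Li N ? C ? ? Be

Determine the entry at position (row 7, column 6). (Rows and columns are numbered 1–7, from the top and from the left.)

Cell (r1,c1): row 1 has {Be,B,C,N}; column 1 has {He,Li,B,C} → H.
Cell (r2,c2): row 2 has {H,B,C}; column 2 has {H,He,Be,B,N} → Li.
Cell (r2,c4): row 2 has {H,Li,B,C}; column 4 has {H,Be,B,C,N} → He.
Cell (r3,c1): row 3 has {H,B,C,N}; column 1 has {H,He,Li,B,C} → Be.
Cell (r4,c7): row 4 has {H,He,Be,B,C}; column 7 has {Be,B,C,N} → Li.
Cell (r5,c7): row 5 has {He,Be,C,N}; column 7 has {Li,Be,B,C,N} → H.
Cell (r6,c2): row 6 has {H,Be,B}; column 2 has {H,He,Li,Be,B,N} → C.
Cell (r6,c4): row 6 has {H,Be,B,C}; column 4 has {H,He,Be,B,C,N} → Li.
Cell (r6,c7): row 6 has {H,Li,Be,B,C}; column 7 has {H,Li,Be,B,C,N} → He.
Cell (r2,c1): row 2 has {H,He,Li,B,C}; column 1 has {H,He,Li,Be,B,C} → N.
Cell (r2,c5): row 2 has {H,He,Li,B,C,N}; column 5 has {H,C} → Be.
Cell (r4,c5): row 4 has {H,He,Li,Be,B,C}; column 5 has {H,Be,C} → N.
Cell (r5,c6): row 5 has {H,He,Be,C,N}; column 6 has {Be,B,C} → Li.
Cell (r6,c6): row 6 has {H,He,Li,Be,B,C}; column 6 has {Li,Be,B,C} → N.
Cell (r3,c6): row 3 has {H,Be,B,C,N}; column 6 has {Li,Be,B,C,N} → He.
Cell (r5,c5): row 5 has {H,He,Li,Be,C,N}; column 5 has {H,Be,C,N} → B.
Cell (r7,c5): row 7 has {Li,Be,C,N}; column 5 has {H,Be,B,C,N} → He.
Cell (r7,c6): row 7 has {He,Li,Be,C,N}; column 6 has {He,Li,Be,B,C,N} → H.

H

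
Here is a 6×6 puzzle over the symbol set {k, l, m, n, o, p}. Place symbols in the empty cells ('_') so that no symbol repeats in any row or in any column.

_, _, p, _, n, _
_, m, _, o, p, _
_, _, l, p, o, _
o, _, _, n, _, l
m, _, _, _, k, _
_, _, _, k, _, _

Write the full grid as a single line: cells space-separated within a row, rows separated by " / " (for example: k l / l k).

k l p m n o / l m n o p k / n k l p o m / o p k n m l / m n o l k p / p o m k l n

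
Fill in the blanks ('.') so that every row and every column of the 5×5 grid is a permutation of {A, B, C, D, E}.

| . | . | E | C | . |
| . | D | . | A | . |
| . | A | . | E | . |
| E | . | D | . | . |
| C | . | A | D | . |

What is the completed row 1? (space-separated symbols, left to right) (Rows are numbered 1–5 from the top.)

A B E C D

Cell (r1,c2): row 1 has {C,E}; column 2 has {A,D} → B.
Cell (r2,c1): row 2 has {A,D}; column 1 has {C,E} → B.
Cell (r2,c3): row 2 has {A,B,D}; column 3 has {A,D,E} → C.
Cell (r2,c5): row 2 has {A,B,C,D}; column 5 is empty so far → E.
Cell (r3,c1): row 3 has {A,E}; column 1 has {B,C,E} → D.
Cell (r3,c3): row 3 has {A,D,E}; column 3 has {A,C,D,E} → B.
Cell (r3,c5): row 3 has {A,B,D,E}; column 5 has {E} → C.
Cell (r4,c2): row 4 has {D,E}; column 2 has {A,B,D} → C.
Cell (r4,c4): row 4 has {C,D,E}; column 4 has {A,C,D,E} → B.
Cell (r4,c5): row 4 has {B,C,D,E}; column 5 has {C,E} → A.
Cell (r5,c2): row 5 has {A,C,D}; column 2 has {A,B,C,D} → E.
Cell (r5,c5): row 5 has {A,C,D,E}; column 5 has {A,C,E} → B.
Cell (r1,c1): row 1 has {B,C,E}; column 1 has {B,C,D,E} → A.
Cell (r1,c5): row 1 has {A,B,C,E}; column 5 has {A,B,C,E} → D.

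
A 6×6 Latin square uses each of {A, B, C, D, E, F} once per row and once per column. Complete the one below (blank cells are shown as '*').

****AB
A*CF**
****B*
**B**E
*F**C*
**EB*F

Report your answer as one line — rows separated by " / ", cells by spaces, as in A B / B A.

row 2 has {A,C,F}; column 6 has {B,E,F} — only D is left for (r2,c6).
row 5 has {C,F}; column 6 has {B,D,E,F} — only A is left for (r5,c6).
row 6 has {B,E,F}; column 5 has {A,B,C} — only D is left for (r6,c5).
row 2 has {A,C,D,F}; column 5 has {A,B,C,D} — only E is left for (r2,c5).
row 3 has {B}; column 6 has {A,B,D,E,F} — only C is left for (r3,c6).
row 4 has {B,E}; column 5 has {A,B,C,D,E} — only F is left for (r4,c5).
row 5 has {A,C,F}; column 3 has {B,C,E} — only D is left for (r5,c3).
row 5 has {A,C,D,F}; column 4 has {B,F} — only E is left for (r5,c4).
row 6 has {B,D,E,F}; column 1 has {A} — only C is left for (r6,c1).
row 6 has {B,C,D,E,F}; column 2 has {F} — only A is left for (r6,c2).
row 1 has {A,B}; column 3 has {B,C,D,E} — only F is left for (r1,c3).
row 2 has {A,C,D,E,F}; column 2 has {A,F} — only B is left for (r2,c2).
row 3 has {B,C}; column 3 has {B,C,D,E,F} — only A is left for (r3,c3).
row 3 has {A,B,C}; column 4 has {B,E,F} — only D is left for (r3,c4).
row 4 has {B,E,F}; column 1 has {A,C} — only D is left for (r4,c1).
row 4 has {B,D,E,F}; column 2 has {A,B,F} — only C is left for (r4,c2).
row 4 has {B,C,D,E,F}; column 4 has {B,D,E,F} — only A is left for (r4,c4).
row 5 has {A,C,D,E,F}; column 1 has {A,C,D} — only B is left for (r5,c1).
row 1 has {A,B,F}; column 1 has {A,B,C,D} — only E is left for (r1,c1).
row 1 has {A,B,E,F}; column 2 has {A,B,C,F} — only D is left for (r1,c2).
row 1 has {A,B,D,E,F}; column 4 has {A,B,D,E,F} — only C is left for (r1,c4).
row 3 has {A,B,C,D}; column 1 has {A,B,C,D,E} — only F is left for (r3,c1).
row 3 has {A,B,C,D,F}; column 2 has {A,B,C,D,F} — only E is left for (r3,c2).

E D F C A B / A B C F E D / F E A D B C / D C B A F E / B F D E C A / C A E B D F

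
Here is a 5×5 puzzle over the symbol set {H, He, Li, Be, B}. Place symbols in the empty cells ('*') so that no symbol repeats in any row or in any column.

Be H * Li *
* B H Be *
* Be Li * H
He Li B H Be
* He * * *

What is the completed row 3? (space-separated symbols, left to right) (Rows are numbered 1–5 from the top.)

B Be Li He H

(r1,c3) = He
(r1,c5) = B
(r2,c1) = Li
(r2,c5) = He
(r3,c1) = B
(r3,c4) = He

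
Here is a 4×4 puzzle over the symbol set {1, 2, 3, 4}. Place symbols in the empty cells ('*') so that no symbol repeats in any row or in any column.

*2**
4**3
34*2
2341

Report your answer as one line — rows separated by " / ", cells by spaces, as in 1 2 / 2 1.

(r1,c1) = 1
(r1,c3) = 3
(r1,c4) = 4
(r2,c2) = 1
(r2,c3) = 2
(r3,c3) = 1

1 2 3 4 / 4 1 2 3 / 3 4 1 2 / 2 3 4 1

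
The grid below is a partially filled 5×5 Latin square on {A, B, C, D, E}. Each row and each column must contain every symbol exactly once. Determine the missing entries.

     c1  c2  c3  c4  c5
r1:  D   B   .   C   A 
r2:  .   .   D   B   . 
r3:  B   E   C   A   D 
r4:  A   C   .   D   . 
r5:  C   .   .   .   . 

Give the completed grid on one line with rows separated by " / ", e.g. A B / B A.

D B E C A / E A D B C / B E C A D / A C B D E / C D A E B

Cell (r1,c3): row 1 has {A,B,C,D}; column 3 has {C,D} → E.
Cell (r2,c1): row 2 has {B,D}; column 1 has {A,B,C,D} → E.
Cell (r2,c2): row 2 has {B,D,E}; column 2 has {B,C,E} → A.
Cell (r2,c5): row 2 has {A,B,D,E}; column 5 has {A,D} → C.
Cell (r4,c3): row 4 has {A,C,D}; column 3 has {C,D,E} → B.
Cell (r4,c5): row 4 has {A,B,C,D}; column 5 has {A,C,D} → E.
Cell (r5,c2): row 5 has {C}; column 2 has {A,B,C,E} → D.
Cell (r5,c3): row 5 has {C,D}; column 3 has {B,C,D,E} → A.
Cell (r5,c4): row 5 has {A,C,D}; column 4 has {A,B,C,D} → E.
Cell (r5,c5): row 5 has {A,C,D,E}; column 5 has {A,C,D,E} → B.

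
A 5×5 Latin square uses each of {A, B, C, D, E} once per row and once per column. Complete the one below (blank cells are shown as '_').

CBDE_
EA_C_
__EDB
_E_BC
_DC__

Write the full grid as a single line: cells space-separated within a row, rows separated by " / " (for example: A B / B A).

Cell (r1,c5): row 1 has {B,C,D,E}; column 5 has {B,C} → A.
Cell (r2,c3): row 2 has {A,C,E}; column 3 has {C,D,E} → B.
Cell (r2,c5): row 2 has {A,B,C,E}; column 5 has {A,B,C} → D.
Cell (r3,c1): row 3 has {B,D,E}; column 1 has {C,E} → A.
Cell (r3,c2): row 3 has {A,B,D,E}; column 2 has {A,B,D,E} → C.
Cell (r4,c1): row 4 has {B,C,E}; column 1 has {A,C,E} → D.
Cell (r4,c3): row 4 has {B,C,D,E}; column 3 has {B,C,D,E} → A.
Cell (r5,c1): row 5 has {C,D}; column 1 has {A,C,D,E} → B.
Cell (r5,c4): row 5 has {B,C,D}; column 4 has {B,C,D,E} → A.
Cell (r5,c5): row 5 has {A,B,C,D}; column 5 has {A,B,C,D} → E.

C B D E A / E A B C D / A C E D B / D E A B C / B D C A E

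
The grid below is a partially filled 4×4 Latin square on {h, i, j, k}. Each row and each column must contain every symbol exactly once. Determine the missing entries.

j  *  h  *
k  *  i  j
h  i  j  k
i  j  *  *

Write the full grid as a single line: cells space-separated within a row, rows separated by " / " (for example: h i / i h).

j k h i / k h i j / h i j k / i j k h

(r1,c2) = k
(r1,c4) = i
(r2,c2) = h
(r4,c3) = k
(r4,c4) = h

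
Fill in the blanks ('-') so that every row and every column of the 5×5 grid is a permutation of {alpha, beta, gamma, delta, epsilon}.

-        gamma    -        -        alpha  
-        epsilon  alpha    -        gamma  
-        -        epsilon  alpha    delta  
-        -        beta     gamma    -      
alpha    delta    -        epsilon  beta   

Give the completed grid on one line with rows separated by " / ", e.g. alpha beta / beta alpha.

epsilon gamma delta beta alpha / beta epsilon alpha delta gamma / gamma beta epsilon alpha delta / delta alpha beta gamma epsilon / alpha delta gamma epsilon beta

(r1,c3) = delta
(r1,c4) = beta
(r2,c4) = delta
(r3,c2) = beta
(r4,c2) = alpha
(r4,c5) = epsilon
(r5,c3) = gamma
(r1,c1) = epsilon
(r2,c1) = beta
(r3,c1) = gamma
(r4,c1) = delta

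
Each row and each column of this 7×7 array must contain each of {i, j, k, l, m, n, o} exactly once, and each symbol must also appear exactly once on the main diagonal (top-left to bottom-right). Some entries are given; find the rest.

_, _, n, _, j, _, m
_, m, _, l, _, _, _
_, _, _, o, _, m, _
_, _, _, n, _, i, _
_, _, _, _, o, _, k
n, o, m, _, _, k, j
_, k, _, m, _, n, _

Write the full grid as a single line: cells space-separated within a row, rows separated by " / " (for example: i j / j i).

i l n k j o m / o m k l n j i / l i j o k m n / k j l n m i o / m n i j o l k / n o m i l k j / j k o m i n l

At row 6, column 4: row 6 has {j,k,m,n,o}; column 4 has {l,m,n,o}; that leaves i.
At row 6, column 5: row 6 has {i,j,k,m,n,o}; column 5 has {j,o}; that leaves l.
At row 7, column 5: row 7 has {k,m,n}; column 5 has {j,l,o}; that leaves i.
At row 7, column 7: row 7 has {i,k,m,n}; column 7 has {j,k,m}; the diagonal has {k,m,n,o}; that leaves l.
At row 1, column 1: row 1 has {j,m,n}; column 1 has {n}; the diagonal has {k,l,m,n,o}; that leaves i.
At row 1, column 2: row 1 has {i,j,m,n}; column 2 has {k,m,o}; that leaves l.
At row 1, column 4: row 1 has {i,j,l,m,n}; column 4 has {i,l,m,n,o}; that leaves k.
At row 1, column 6: row 1 has {i,j,k,l,m,n}; column 6 has {i,k,m,n}; that leaves o.
At row 2, column 6: row 2 has {l,m}; column 6 has {i,k,m,n,o}; that leaves j.
At row 3, column 3: row 3 has {m,o}; column 3 has {m,n}; the diagonal has {i,k,l,m,n,o}; that leaves j.
At row 4, column 2: row 4 has {i,n}; column 2 has {k,l,m,o}; that leaves j.
At row 4, column 7: row 4 has {i,j,n}; column 7 has {j,k,l,m}; that leaves o.
At row 5, column 4: row 5 has {k,o}; column 4 has {i,k,l,m,n,o}; that leaves j.
At row 5, column 6: row 5 has {j,k,o}; column 6 has {i,j,k,m,n,o}; that leaves l.
At row 7, column 3: row 7 has {i,k,l,m,n}; column 3 has {j,m,n}; that leaves o.
At row 5, column 1: row 5 has {j,k,l,o}; column 1 has {i,n}; that leaves m.
At row 5, column 3: row 5 has {j,k,l,m,o}; column 3 has {j,m,n,o}; that leaves i.
At row 7, column 1: row 7 has {i,k,l,m,n,o}; column 1 has {i,m,n}; that leaves j.
At row 2, column 3: row 2 has {j,l,m}; column 3 has {i,j,m,n,o}; that leaves k.
At row 2, column 5: row 2 has {j,k,l,m}; column 5 has {i,j,l,o}; that leaves n.
At row 2, column 7: row 2 has {j,k,l,m,n}; column 7 has {j,k,l,m,o}; that leaves i.
At row 3, column 5: row 3 has {j,m,o}; column 5 has {i,j,l,n,o}; that leaves k.
At row 3, column 7: row 3 has {j,k,m,o}; column 7 has {i,j,k,l,m,o}; that leaves n.
At row 4, column 3: row 4 has {i,j,n,o}; column 3 has {i,j,k,m,n,o}; that leaves l.
At row 4, column 5: row 4 has {i,j,l,n,o}; column 5 has {i,j,k,l,n,o}; that leaves m.
At row 5, column 2: row 5 has {i,j,k,l,m,o}; column 2 has {j,k,l,m,o}; that leaves n.
At row 2, column 1: row 2 has {i,j,k,l,m,n}; column 1 has {i,j,m,n}; that leaves o.
At row 3, column 1: row 3 has {j,k,m,n,o}; column 1 has {i,j,m,n,o}; that leaves l.
At row 3, column 2: row 3 has {j,k,l,m,n,o}; column 2 has {j,k,l,m,n,o}; that leaves i.
At row 4, column 1: row 4 has {i,j,l,m,n,o}; column 1 has {i,j,l,m,n,o}; that leaves k.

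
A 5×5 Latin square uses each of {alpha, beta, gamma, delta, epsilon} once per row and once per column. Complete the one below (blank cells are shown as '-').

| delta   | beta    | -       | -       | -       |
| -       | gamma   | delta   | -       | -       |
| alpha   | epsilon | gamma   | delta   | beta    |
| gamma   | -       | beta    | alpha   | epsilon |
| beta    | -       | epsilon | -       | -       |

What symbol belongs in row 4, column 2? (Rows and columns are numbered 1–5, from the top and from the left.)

delta

(r1,c3): row 1 has {beta,delta}; column 3 has {beta,gamma,delta,epsilon}, so it must be alpha.
(r1,c5): row 1 has {alpha,beta,delta}; column 5 has {beta,epsilon}, so it must be gamma.
(r2,c1): row 2 has {gamma,delta}; column 1 has {alpha,beta,gamma,delta}, so it must be epsilon.
(r2,c4): row 2 has {gamma,delta,epsilon}; column 4 has {alpha,delta}, so it must be beta.
(r2,c5): row 2 has {beta,gamma,delta,epsilon}; column 5 has {beta,gamma,epsilon}, so it must be alpha.
(r4,c2): row 4 has {alpha,beta,gamma,epsilon}; column 2 has {beta,gamma,epsilon}, so it must be delta.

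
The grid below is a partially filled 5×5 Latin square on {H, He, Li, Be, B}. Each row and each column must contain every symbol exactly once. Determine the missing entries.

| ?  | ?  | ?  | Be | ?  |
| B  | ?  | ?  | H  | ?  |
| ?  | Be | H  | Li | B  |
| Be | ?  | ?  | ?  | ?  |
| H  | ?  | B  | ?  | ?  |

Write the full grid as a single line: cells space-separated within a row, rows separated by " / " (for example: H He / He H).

Li B He Be H / B He Be H Li / He Be H Li B / Be H Li B He / H Li B He Be

At row 3, column 1: row 3 has {H,Li,Be,B}; column 1 has {H,Be,B}; that leaves He.
At row 5, column 4: row 5 has {H,B}; column 4 has {H,Li,Be}; that leaves He.
At row 1, column 1: row 1 has {Be}; column 1 has {H,He,Be,B}; that leaves Li.
At row 1, column 3: row 1 has {Li,Be}; column 3 has {H,B}; that leaves He.
At row 1, column 5: row 1 has {He,Li,Be}; column 5 has {B}; that leaves H.
At row 4, column 3: row 4 has {Be}; column 3 has {H,He,B}; that leaves Li.
At row 4, column 4: row 4 has {Li,Be}; column 4 has {H,He,Li,Be}; that leaves B.
At row 4, column 5: row 4 has {Li,Be,B}; column 5 has {H,B}; that leaves He.
At row 5, column 2: row 5 has {H,He,B}; column 2 has {Be}; that leaves Li.
At row 5, column 5: row 5 has {H,He,Li,B}; column 5 has {H,He,B}; that leaves Be.
At row 1, column 2: row 1 has {H,He,Li,Be}; column 2 has {Li,Be}; that leaves B.
At row 2, column 2: row 2 has {H,B}; column 2 has {Li,Be,B}; that leaves He.
At row 2, column 3: row 2 has {H,He,B}; column 3 has {H,He,Li,B}; that leaves Be.
At row 2, column 5: row 2 has {H,He,Be,B}; column 5 has {H,He,Be,B}; that leaves Li.
At row 4, column 2: row 4 has {He,Li,Be,B}; column 2 has {He,Li,Be,B}; that leaves H.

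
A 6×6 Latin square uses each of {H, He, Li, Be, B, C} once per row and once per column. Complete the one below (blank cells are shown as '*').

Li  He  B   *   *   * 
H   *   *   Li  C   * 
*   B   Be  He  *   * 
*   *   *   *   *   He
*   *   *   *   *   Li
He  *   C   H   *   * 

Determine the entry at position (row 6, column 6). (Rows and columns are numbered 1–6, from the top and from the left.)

Be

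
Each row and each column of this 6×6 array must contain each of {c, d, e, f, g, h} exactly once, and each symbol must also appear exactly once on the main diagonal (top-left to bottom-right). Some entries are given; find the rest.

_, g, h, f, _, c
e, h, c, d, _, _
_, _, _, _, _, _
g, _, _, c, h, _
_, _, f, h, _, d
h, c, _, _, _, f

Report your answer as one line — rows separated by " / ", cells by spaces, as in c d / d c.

(r1,c1): row 1 has {c,f,g,h}; column 1 has {e,g,h}; the diagonal has {c,f,h}, so it must be d.
(r1,c5): row 1 has {c,d,f,g,h}; column 5 has {h}, so it must be e.
(r2,c6): row 2 has {c,d,e,h}; column 6 has {c,d,f}, so it must be g.
(r4,c6): row 4 has {c,g,h}; column 6 has {c,d,f,g}, so it must be e.
(r5,c1): row 5 has {d,f,h}; column 1 has {d,e,g,h}, so it must be c.
(r5,c2): row 5 has {c,d,f,h}; column 2 has {c,g,h}, so it must be e.
(r5,c5): row 5 has {c,d,e,f,h}; column 5 has {e,h}; the diagonal has {c,d,f,h}, so it must be g.
(r6,c5): row 6 has {c,f,h}; column 5 has {e,g,h}, so it must be d.
(r2,c5): row 2 has {c,d,e,g,h}; column 5 has {d,e,g,h}, so it must be f.
(r3,c1): row 3 is empty so far; column 1 has {c,d,e,g,h}, so it must be f.
(r3,c2): row 3 has {f}; column 2 has {c,e,g,h}, so it must be d.
(r3,c3): row 3 has {d,f}; column 3 has {c,f,h}; the diagonal has {c,d,f,g,h}, so it must be e.
(r3,c4): row 3 has {d,e,f}; column 4 has {c,d,f,h}, so it must be g.
(r3,c5): row 3 has {d,e,f,g}; column 5 has {d,e,f,g,h}, so it must be c.
(r3,c6): row 3 has {c,d,e,f,g}; column 6 has {c,d,e,f,g}, so it must be h.
(r4,c2): row 4 has {c,e,g,h}; column 2 has {c,d,e,g,h}, so it must be f.
(r4,c3): row 4 has {c,e,f,g,h}; column 3 has {c,e,f,h}, so it must be d.
(r6,c3): row 6 has {c,d,f,h}; column 3 has {c,d,e,f,h}, so it must be g.
(r6,c4): row 6 has {c,d,f,g,h}; column 4 has {c,d,f,g,h}, so it must be e.

d g h f e c / e h c d f g / f d e g c h / g f d c h e / c e f h g d / h c g e d f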